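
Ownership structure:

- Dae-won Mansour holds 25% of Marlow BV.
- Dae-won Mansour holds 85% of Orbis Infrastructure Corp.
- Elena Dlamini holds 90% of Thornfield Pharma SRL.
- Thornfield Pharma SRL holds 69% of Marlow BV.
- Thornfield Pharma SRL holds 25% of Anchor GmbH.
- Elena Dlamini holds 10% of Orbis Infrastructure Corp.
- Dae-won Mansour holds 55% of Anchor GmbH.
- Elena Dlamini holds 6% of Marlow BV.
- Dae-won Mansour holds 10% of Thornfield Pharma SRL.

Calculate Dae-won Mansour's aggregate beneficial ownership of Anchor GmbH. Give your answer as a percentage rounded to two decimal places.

57.50%

Dae-won reaches Anchor along 2 paths.
Via Thornfield: 10% × 25% = 2.5%.
Direct stake: 55% = 55%.
Total: 2.5% + 55% = 57.5%.
Rounded: 57.50%.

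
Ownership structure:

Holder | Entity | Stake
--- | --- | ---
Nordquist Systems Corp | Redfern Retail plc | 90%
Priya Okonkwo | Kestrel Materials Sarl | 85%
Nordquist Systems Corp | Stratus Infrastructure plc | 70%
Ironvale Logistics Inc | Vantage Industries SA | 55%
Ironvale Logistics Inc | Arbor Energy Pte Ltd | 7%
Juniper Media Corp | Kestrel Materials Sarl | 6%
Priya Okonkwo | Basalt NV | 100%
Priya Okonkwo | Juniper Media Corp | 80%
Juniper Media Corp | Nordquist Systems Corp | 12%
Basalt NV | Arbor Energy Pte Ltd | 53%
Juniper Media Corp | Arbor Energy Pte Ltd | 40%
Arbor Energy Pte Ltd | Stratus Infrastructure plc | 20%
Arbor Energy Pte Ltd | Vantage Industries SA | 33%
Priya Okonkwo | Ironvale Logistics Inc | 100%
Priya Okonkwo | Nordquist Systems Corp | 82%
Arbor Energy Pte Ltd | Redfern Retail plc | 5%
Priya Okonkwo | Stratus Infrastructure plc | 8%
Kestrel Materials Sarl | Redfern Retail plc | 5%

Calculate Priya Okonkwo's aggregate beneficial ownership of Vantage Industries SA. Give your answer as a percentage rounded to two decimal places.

Priya reaches Vantage along 4 paths.
Via Ironvale: 100% × 55% = 55%.
Via Juniper → Arbor: 80% × 40% × 33% = 10.56%.
Via Ironvale → Arbor: 100% × 7% × 33% = 2.31%.
Via Basalt → Arbor: 100% × 53% × 33% = 17.49%.
Total: 55% + 10.56% + 2.31% + 17.49% = 85.36%.

85.36%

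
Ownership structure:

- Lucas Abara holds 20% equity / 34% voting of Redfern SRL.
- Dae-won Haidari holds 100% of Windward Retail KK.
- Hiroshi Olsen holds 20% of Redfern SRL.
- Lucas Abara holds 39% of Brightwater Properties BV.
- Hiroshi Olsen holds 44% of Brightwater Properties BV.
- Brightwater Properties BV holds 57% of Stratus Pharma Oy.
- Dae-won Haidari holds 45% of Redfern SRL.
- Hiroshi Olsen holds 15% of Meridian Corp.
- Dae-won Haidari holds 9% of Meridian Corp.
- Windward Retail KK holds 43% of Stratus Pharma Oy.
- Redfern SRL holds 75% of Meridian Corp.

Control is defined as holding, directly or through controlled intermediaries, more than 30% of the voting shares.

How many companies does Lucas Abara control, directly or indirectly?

Lucas holds 34% of Redfern, so Lucas controls Redfern.
Lucas holds 39% of Brightwater, so Lucas controls Brightwater.
Redfern holds 75% of Meridian, so Lucas controls Meridian.
Brightwater holds 57% of Stratus, so Lucas controls Stratus.
No other company's threshold is met.
Lucas controls 4 companies.

4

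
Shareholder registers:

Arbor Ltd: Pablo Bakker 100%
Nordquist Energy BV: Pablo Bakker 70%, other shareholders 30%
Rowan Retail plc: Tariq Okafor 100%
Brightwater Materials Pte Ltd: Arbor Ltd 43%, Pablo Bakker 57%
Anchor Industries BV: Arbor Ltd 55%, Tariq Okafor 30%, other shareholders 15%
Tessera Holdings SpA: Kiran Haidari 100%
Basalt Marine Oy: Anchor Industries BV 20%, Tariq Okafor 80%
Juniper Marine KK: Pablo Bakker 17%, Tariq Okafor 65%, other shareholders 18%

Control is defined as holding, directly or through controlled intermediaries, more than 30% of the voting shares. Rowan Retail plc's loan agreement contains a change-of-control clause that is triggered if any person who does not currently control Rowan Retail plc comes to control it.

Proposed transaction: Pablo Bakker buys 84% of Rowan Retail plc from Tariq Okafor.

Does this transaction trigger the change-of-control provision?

The purchase adds only to Pablo's holdings (Tariq's stake shrinks), so Pablo is the only person who could newly come to control Rowan.
Pablo holds 100% of Arbor, so Pablo controls Arbor.
Pablo holds 70% of Nordquist, so Pablo controls Nordquist.
Arbor and Pablo together hold 43% + 57% = 100% of Brightwater, so Pablo controls Brightwater.
Arbor holds 55% of Anchor, so Pablo controls Anchor.
Neither Pablo nor any entity Pablo controls holds any voting interest in Rowan.
So before the transaction, Pablo does not control Rowan.
After the purchase, Pablo holds 84% of Rowan directly, and Tariq's stake falls to 16%.
Pablo holds 84% of Rowan, so Pablo controls Rowan.
Pablo did not control Rowan before and does after, so the clause is triggered.

Yes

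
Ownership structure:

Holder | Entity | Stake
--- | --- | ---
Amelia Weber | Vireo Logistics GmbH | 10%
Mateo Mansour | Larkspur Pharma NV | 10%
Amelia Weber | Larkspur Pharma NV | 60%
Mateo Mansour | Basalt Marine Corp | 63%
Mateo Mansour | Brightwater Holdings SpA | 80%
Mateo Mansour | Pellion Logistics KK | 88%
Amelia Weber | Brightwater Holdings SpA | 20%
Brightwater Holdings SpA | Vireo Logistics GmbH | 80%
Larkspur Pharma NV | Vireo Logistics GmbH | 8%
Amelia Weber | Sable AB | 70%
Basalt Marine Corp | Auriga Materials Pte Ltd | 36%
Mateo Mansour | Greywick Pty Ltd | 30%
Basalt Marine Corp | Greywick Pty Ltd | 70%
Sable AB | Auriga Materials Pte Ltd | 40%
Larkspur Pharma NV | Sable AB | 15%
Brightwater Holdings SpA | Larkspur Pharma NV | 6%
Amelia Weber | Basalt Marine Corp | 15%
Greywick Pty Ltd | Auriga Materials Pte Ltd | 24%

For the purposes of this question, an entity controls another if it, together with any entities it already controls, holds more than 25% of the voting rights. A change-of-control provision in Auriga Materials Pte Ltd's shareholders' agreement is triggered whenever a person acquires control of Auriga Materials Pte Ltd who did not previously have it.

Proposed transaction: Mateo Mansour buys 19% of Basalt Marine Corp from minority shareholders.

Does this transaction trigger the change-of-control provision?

The purchase changes only Mateo's holdings, so Mateo is the only person who could newly come to control Auriga.
Mateo holds 63% of Basalt, so Mateo controls Basalt.
Mateo and Basalt together hold 30% + 70% = 100% of Greywick, so Mateo controls Greywick.
Basalt and Greywick together hold 36% + 24% = 60% of Auriga, so Mateo controls Auriga.
So Mateo already controls Auriga before the transaction.
After the purchase, Mateo's direct stake in Basalt rises to 63% + 19% = 82%.
Mateo controlled Auriga already, so this is not a new person acquiring control; every other person's position is unchanged or reduced.
No new person acquires control, so the clause is not triggered.

No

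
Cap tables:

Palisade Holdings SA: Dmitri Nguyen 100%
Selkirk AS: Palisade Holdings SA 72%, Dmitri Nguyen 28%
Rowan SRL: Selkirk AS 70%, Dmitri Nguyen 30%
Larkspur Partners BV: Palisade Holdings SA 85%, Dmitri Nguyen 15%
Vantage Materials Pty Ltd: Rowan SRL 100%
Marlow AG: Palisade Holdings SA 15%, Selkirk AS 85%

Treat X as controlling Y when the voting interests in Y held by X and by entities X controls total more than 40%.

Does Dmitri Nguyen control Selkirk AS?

Dmitri holds 100% of Palisade, so Dmitri controls Palisade.
Palisade and Dmitri together hold 72% + 28% = 100% of Selkirk, so Dmitri controls Selkirk.

Yes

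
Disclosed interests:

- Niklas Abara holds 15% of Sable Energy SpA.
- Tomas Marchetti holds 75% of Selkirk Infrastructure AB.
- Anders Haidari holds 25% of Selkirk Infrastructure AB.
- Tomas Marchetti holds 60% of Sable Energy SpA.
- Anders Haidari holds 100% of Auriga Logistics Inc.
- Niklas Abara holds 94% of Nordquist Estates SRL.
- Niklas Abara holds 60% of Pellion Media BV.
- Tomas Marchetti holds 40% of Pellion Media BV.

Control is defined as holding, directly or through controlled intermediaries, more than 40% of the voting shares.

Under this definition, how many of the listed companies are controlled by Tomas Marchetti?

Tomas holds 75% of Selkirk, so Tomas controls Selkirk.
Tomas holds 60% of Sable, so Tomas controls Sable.
No other company's threshold is met.
Tomas controls 2 companies.

2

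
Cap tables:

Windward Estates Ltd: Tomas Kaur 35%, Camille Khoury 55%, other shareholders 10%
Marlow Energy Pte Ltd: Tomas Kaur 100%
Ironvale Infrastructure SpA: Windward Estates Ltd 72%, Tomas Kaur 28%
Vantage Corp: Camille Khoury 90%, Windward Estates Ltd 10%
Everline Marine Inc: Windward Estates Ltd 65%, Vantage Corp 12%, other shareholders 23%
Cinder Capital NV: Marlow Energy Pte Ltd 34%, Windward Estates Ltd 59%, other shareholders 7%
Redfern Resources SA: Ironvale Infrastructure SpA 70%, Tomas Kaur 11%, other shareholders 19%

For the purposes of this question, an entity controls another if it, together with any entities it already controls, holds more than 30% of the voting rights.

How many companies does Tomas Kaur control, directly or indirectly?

6

Tomas holds 35% of Windward, so Tomas controls Windward.
Tomas holds 100% of Marlow, so Tomas controls Marlow.
Windward and Tomas together hold 72% + 28% = 100% of Ironvale, so Tomas controls Ironvale.
Windward holds 65% of Everline, so Tomas controls Everline.
Marlow and Windward together hold 34% + 59% = 93% of Cinder, so Tomas controls Cinder.
Ironvale and Tomas together hold 70% + 11% = 81% of Redfern, so Tomas controls Redfern.
No other company's threshold is met.
Tomas controls 6 companies.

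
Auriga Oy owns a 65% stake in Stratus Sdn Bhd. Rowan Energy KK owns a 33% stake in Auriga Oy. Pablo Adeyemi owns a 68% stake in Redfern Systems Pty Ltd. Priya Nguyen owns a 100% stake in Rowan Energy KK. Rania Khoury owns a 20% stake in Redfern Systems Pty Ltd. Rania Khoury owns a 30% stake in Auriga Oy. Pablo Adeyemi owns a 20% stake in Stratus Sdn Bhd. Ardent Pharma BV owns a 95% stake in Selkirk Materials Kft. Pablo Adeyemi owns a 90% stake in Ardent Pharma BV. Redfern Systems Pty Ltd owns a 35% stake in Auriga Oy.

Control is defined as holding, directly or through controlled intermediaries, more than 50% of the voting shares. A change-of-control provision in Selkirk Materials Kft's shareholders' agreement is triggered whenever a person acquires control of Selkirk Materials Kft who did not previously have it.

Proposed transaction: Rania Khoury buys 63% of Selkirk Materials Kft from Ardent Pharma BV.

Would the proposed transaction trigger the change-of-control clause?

The purchase adds only to Rania's holdings (Ardent's stake shrinks), so Rania is the only person who could newly come to control Selkirk.
Rania's largest direct stake is 30% in Auriga, which does not meet the threshold, so Rania controls no company.
Neither Rania nor any entity Rania controls holds any voting interest in Selkirk.
So before the transaction, Rania does not control Selkirk.
After the purchase, Rania holds 63% of Selkirk directly, and Ardent's stake falls to 32%.
Rania holds 63% of Selkirk, so Rania controls Selkirk.
Rania did not control Selkirk before and does after, so the clause is triggered.

Yes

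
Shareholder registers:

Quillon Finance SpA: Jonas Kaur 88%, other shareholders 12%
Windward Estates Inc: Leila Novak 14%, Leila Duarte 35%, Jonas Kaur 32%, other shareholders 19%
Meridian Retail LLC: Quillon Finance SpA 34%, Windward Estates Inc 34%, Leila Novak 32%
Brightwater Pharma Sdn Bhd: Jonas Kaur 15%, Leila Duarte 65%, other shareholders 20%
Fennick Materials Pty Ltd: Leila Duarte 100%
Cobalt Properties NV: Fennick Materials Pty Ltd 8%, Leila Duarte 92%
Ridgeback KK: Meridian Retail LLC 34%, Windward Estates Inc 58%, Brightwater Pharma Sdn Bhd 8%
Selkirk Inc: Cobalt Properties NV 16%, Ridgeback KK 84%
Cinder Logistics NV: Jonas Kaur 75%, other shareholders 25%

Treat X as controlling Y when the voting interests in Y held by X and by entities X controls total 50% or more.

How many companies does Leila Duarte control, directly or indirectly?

3

Leila Duarte holds 65% of Brightwater, so Leila Duarte controls Brightwater.
Leila Duarte holds 100% of Fennick, so Leila Duarte controls Fennick.
Fennick and Leila Duarte together hold 8% + 92% = 100% of Cobalt, so Leila Duarte controls Cobalt.
No other company's threshold is met.
Leila Duarte controls 3 companies.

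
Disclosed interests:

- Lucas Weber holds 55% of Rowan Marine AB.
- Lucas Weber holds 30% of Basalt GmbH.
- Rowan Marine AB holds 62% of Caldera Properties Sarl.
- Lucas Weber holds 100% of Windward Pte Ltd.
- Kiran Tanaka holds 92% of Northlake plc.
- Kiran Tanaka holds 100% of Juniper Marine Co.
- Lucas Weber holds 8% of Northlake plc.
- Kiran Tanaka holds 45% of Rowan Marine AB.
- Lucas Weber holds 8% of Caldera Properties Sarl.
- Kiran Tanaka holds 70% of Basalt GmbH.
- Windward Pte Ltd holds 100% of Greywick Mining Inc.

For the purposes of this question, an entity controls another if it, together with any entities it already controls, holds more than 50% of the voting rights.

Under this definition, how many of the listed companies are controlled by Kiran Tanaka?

3

Kiran holds 92% of Northlake, so Kiran controls Northlake.
Kiran holds 70% of Basalt, so Kiran controls Basalt.
Kiran holds 100% of Juniper, so Kiran controls Juniper.
No other company's threshold is met.
Kiran controls 3 companies.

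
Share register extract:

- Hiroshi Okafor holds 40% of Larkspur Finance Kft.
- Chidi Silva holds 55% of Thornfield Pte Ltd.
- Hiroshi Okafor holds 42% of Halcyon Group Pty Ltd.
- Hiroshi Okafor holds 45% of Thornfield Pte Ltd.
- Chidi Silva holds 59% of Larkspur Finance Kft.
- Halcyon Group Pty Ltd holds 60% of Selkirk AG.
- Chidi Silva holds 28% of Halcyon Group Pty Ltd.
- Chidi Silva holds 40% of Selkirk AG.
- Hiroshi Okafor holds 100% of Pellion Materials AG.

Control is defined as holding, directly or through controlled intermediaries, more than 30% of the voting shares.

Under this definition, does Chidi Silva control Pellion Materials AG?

Chidi holds 55% of Thornfield, so Chidi controls Thornfield.
Chidi holds 59% of Larkspur, so Chidi controls Larkspur.
Chidi holds 40% of Selkirk, so Chidi controls Selkirk.
Neither Chidi nor any entity Chidi controls holds any voting interest in Pellion.
So Chidi does not control Pellion.

No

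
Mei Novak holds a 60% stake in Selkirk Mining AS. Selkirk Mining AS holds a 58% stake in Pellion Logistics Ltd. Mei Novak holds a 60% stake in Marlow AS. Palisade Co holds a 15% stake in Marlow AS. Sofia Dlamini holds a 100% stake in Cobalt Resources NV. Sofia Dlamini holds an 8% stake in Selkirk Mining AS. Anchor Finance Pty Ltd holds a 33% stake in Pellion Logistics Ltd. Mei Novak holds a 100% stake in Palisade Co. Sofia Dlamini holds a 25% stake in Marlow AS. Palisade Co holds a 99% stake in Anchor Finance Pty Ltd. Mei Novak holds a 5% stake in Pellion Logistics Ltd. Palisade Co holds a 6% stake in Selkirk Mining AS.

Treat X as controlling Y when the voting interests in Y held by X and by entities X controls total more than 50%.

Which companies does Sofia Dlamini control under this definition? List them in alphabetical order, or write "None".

Sofia holds 100% of Cobalt, so Sofia controls Cobalt.
No other company's threshold is met.

Cobalt Resources NV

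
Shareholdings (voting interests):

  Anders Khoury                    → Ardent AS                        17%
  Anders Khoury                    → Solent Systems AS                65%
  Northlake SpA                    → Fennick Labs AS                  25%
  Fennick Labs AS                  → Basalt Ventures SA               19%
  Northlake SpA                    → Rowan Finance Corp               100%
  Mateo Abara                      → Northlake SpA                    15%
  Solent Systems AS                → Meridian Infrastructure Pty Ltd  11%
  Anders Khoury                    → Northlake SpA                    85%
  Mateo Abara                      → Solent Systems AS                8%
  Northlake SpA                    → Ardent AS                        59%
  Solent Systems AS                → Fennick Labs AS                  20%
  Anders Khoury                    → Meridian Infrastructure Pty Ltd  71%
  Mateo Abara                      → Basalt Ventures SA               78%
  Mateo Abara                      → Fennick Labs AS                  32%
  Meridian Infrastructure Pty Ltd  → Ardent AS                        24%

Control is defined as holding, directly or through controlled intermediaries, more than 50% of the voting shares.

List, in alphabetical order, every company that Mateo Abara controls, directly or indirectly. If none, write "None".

Basalt Ventures SA

Mateo holds 78% of Basalt, so Mateo controls Basalt.
No other company's threshold is met.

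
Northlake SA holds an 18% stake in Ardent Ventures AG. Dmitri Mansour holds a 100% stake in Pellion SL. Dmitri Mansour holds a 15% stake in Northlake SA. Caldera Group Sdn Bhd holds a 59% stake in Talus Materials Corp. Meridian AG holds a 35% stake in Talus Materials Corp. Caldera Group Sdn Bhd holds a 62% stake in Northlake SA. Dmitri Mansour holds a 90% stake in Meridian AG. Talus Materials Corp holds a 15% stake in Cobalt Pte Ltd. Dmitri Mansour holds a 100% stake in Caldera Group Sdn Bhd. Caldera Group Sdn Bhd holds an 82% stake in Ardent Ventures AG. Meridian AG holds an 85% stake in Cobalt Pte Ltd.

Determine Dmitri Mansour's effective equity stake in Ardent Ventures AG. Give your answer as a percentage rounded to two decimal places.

Dmitri reaches Ardent along 3 paths.
Via Caldera → Northlake: 100% × 62% × 18% = 11.16%.
Via Northlake: 15% × 18% = 2.7%.
Via Caldera: 100% × 82% = 82%.
Total: 11.16% + 2.7% + 82% = 95.86%.

95.86%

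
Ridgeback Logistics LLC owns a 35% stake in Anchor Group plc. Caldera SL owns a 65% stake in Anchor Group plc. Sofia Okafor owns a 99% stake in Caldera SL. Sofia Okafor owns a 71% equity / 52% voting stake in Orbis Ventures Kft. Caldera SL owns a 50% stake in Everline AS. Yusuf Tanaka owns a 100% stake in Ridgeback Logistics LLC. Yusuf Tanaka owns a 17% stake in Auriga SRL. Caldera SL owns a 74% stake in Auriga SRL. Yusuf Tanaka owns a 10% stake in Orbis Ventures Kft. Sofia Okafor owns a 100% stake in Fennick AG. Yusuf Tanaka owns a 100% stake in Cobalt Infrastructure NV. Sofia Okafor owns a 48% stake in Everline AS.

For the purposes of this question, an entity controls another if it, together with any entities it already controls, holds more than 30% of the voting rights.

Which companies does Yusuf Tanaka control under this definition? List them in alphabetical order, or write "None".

Yusuf holds 100% of Cobalt, so Yusuf controls Cobalt.
Yusuf holds 100% of Ridgeback, so Yusuf controls Ridgeback.
Ridgeback holds 35% of Anchor, so Yusuf controls Anchor.
No other company's threshold is met.

Anchor Group plc, Cobalt Infrastructure NV, Ridgeback Logistics LLC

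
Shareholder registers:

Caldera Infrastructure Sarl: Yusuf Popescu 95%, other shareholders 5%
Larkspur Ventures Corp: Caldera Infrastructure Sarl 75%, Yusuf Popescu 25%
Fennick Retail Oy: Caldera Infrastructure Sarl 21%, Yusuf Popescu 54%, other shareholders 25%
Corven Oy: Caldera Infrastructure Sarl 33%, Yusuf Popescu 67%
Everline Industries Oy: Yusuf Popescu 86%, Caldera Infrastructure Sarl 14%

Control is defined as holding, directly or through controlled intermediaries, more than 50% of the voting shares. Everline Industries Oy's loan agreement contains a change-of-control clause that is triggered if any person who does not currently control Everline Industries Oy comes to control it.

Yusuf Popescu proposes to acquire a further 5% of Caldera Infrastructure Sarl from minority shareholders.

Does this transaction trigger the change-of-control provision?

The purchase changes only Yusuf's holdings, so Yusuf is the only person who could newly come to control Everline.
Yusuf holds 95% of Caldera, so Yusuf controls Caldera.
Yusuf and Caldera together hold 86% + 14% = 100% of Everline, so Yusuf controls Everline.
So Yusuf already controls Everline before the transaction.
After the purchase, Yusuf's direct stake in Caldera rises to 95% + 5% = 100%.
Yusuf controlled Everline already, so this is not a new person acquiring control; every other person's position is unchanged or reduced.
No new person acquires control, so the clause is not triggered.

No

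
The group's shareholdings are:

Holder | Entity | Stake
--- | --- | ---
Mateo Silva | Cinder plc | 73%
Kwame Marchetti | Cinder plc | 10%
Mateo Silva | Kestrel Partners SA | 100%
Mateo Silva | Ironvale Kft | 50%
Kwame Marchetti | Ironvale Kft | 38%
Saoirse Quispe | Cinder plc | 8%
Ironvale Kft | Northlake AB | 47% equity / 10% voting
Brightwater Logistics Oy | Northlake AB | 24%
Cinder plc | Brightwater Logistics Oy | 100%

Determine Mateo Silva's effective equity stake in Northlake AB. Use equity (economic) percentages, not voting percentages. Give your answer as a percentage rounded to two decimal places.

Mateo reaches Northlake along 2 paths.
Via Cinder → Brightwater: 73% × 100% × 24% = 17.52%.
Via Ironvale: 50% × 47% = 23.5%.
Total: 17.52% + 23.5% = 41.02%.

41.02%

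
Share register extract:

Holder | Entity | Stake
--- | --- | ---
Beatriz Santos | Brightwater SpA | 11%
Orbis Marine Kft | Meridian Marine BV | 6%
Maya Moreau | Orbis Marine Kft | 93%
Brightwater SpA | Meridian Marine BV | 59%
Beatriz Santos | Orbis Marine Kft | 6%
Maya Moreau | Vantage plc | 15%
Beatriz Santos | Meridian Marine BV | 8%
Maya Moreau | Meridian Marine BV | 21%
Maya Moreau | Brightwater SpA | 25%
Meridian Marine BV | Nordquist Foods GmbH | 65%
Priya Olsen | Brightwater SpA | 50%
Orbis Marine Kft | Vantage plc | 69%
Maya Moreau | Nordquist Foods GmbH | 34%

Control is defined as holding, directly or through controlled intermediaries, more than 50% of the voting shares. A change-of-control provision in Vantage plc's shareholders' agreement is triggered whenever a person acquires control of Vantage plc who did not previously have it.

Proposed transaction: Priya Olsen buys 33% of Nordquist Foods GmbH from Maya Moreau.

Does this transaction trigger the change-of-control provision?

No

The purchase adds only to Priya's holdings (Maya's stake shrinks), so Priya is the only person who could newly come to control Vantage.
Priya's largest direct stake is 50% in Brightwater, which does not meet the threshold, so Priya controls no company.
Neither Priya nor any entity Priya controls holds any voting interest in Vantage.
So before the transaction, Priya does not control Vantage.
After the purchase, Priya holds 33% of Nordquist directly, and Maya's stake falls to 1%.
Priya's side now holds 33% of Nordquist, not > 50%, so Priya still does not control Nordquist.
After the transaction, neither Priya nor any entity Priya controls holds a voting interest in Vantage, so Priya still does not control it.
No new person acquires control, so the clause is not triggered.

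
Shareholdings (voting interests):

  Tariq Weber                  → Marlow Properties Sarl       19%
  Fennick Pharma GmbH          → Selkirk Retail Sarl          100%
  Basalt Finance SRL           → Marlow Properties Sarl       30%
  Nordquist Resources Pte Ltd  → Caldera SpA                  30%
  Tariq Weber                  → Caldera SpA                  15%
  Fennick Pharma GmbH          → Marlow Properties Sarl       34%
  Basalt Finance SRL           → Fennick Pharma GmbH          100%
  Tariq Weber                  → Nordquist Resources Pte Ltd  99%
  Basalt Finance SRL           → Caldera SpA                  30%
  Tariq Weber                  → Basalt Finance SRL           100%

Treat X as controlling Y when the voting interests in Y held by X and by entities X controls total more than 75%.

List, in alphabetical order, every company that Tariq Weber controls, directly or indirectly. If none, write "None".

Basalt Finance SRL, Fennick Pharma GmbH, Marlow Properties Sarl, Nordquist Resources Pte Ltd, Selkirk Retail Sarl

Tariq holds 99% of Nordquist, so Tariq controls Nordquist.
Tariq holds 100% of Basalt, so Tariq controls Basalt.
Basalt holds 100% of Fennick, so Tariq controls Fennick.
Basalt and Tariq and Fennick together hold 30% + 19% + 34% = 83% of Marlow, so Tariq controls Marlow.
Fennick holds 100% of Selkirk, so Tariq controls Selkirk.
No other company's threshold is met.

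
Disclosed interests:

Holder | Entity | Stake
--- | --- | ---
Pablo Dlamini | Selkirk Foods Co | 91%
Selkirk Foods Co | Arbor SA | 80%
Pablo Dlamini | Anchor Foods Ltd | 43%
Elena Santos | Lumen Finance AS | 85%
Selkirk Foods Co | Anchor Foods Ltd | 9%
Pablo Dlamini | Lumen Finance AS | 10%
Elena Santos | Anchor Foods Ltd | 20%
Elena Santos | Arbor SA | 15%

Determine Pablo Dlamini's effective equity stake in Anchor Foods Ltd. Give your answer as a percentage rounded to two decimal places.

51.19%

Pablo reaches Anchor along 2 paths.
Direct stake: 43% = 43%.
Via Selkirk: 91% × 9% = 8.19%.
Total: 43% + 8.19% = 51.19%.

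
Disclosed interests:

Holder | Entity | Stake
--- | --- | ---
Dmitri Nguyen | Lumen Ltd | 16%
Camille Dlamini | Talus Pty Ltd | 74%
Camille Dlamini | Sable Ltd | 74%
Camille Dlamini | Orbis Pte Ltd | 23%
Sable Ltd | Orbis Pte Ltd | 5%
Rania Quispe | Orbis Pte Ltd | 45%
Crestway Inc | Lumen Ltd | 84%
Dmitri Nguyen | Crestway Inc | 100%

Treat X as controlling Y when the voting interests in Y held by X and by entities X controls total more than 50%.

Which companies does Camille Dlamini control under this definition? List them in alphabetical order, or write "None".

Camille holds 74% of Sable, so Camille controls Sable.
Camille holds 74% of Talus, so Camille controls Talus.
No other company's threshold is met.

Sable Ltd, Talus Pty Ltd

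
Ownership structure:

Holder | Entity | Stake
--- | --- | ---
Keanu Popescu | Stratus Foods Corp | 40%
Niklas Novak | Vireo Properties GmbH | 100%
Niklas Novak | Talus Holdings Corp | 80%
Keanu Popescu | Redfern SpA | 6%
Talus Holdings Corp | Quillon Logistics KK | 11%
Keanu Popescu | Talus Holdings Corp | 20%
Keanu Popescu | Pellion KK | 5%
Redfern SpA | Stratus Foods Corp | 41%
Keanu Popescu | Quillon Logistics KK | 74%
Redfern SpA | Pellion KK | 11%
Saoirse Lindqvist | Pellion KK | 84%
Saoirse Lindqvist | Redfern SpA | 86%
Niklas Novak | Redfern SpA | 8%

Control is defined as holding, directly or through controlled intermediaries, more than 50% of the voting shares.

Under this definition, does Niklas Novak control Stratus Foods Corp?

Niklas holds 80% of Talus, so Niklas controls Talus.
Niklas holds 100% of Vireo, so Niklas controls Vireo.
Neither Niklas nor any entity Niklas controls holds any voting interest in Stratus.
So Niklas does not control Stratus.

No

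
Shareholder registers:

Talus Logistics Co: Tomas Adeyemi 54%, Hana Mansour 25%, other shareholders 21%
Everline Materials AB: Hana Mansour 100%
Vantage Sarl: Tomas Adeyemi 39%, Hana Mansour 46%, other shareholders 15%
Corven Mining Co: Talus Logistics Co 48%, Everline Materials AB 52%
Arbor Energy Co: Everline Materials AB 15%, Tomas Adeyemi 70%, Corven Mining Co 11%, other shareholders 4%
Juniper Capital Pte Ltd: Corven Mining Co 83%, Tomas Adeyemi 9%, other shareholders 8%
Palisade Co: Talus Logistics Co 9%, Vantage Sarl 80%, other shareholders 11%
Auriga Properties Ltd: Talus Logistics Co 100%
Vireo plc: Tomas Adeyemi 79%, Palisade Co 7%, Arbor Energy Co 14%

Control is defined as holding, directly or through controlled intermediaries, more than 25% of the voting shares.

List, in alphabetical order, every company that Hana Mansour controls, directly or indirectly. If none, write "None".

Arbor Energy Co, Corven Mining Co, Everline Materials AB, Juniper Capital Pte Ltd, Palisade Co, Vantage Sarl

Hana holds 100% of Everline, so Hana controls Everline.
Hana holds 46% of Vantage, so Hana controls Vantage.
Everline holds 52% of Corven, so Hana controls Corven.
Everline and Corven together hold 15% + 11% = 26% of Arbor, so Hana controls Arbor.
Corven holds 83% of Juniper, so Hana controls Juniper.
Vantage holds 80% of Palisade, so Hana controls Palisade.
No other company's threshold is met.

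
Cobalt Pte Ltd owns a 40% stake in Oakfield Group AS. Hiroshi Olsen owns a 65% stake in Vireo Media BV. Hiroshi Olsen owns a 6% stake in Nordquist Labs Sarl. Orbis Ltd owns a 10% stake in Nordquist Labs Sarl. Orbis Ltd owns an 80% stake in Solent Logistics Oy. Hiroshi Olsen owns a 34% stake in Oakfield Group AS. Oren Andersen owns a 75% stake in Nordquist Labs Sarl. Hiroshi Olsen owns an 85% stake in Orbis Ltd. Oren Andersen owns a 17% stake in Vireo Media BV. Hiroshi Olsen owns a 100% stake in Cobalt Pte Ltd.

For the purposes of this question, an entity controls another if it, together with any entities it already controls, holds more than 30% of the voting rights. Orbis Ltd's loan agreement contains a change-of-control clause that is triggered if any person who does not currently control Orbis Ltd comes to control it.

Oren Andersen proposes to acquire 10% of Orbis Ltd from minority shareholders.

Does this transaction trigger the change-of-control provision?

The purchase changes only Oren's holdings, so Oren is the only person who could newly come to control Orbis.
Oren holds 75% of Nordquist, so Oren controls Nordquist.
Neither Oren nor any entity Oren controls holds any voting interest in Orbis.
So before the transaction, Oren does not control Orbis.
After the purchase, Oren holds 10% of Orbis directly.
After the transaction, Oren's side holds 10% of Orbis, not > 30%, so Oren still does not control Orbis.
No new person acquires control, so the clause is not triggered.

No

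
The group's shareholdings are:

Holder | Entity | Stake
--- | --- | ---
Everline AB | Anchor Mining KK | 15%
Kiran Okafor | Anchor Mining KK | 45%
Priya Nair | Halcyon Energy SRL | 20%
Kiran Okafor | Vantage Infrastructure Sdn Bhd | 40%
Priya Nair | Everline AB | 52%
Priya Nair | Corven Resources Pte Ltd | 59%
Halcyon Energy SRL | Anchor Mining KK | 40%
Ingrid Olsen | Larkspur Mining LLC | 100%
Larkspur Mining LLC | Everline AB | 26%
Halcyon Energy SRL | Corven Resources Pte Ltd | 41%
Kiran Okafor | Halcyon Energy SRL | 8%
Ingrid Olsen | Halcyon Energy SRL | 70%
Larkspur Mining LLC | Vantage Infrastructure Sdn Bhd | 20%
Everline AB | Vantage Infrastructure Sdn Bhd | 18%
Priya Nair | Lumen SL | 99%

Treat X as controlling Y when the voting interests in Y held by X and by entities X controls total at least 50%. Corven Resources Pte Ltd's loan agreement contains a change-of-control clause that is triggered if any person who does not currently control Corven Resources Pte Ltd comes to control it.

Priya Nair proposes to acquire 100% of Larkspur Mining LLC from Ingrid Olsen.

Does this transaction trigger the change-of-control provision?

The purchase adds only to Priya's holdings (Ingrid's stake shrinks), so Priya is the only person who could newly come to control Corven.
Priya holds 59% of Corven, so Priya controls Corven.
So Priya already controls Corven before the transaction.
After the purchase, Priya holds 100% of Larkspur directly, and Ingrid's stake falls to 0%.
Priya controlled Corven already, so this is not a new person acquiring control; every other person's position is unchanged or reduced.
No new person acquires control, so the clause is not triggered.

No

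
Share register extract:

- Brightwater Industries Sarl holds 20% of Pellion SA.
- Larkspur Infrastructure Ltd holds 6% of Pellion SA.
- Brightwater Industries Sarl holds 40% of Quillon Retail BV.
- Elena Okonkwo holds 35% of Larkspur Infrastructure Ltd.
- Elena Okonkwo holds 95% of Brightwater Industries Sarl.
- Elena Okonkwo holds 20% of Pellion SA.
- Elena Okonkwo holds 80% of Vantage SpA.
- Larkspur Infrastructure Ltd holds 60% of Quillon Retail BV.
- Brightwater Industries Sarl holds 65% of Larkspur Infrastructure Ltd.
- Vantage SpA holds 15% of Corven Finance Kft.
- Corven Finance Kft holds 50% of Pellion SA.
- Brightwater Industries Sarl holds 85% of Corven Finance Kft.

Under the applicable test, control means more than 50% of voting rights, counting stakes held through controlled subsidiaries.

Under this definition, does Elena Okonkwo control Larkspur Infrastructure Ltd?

Yes

Elena holds 95% of Brightwater, so Elena controls Brightwater.
Elena and Brightwater together hold 35% + 65% = 100% of Larkspur, so Elena controls Larkspur.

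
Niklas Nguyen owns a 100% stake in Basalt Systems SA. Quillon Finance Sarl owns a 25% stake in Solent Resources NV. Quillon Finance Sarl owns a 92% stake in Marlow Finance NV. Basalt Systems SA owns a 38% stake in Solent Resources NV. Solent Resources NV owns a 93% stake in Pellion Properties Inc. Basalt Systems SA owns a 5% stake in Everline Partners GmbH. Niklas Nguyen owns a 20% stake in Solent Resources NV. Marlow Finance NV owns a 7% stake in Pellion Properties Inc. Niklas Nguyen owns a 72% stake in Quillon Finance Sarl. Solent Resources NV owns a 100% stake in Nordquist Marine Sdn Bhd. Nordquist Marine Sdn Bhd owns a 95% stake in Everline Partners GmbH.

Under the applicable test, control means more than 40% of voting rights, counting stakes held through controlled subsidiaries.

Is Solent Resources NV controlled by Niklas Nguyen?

Yes

Niklas holds 72% of Quillon, so Niklas controls Quillon.
Niklas holds 100% of Basalt, so Niklas controls Basalt.
Basalt and Niklas and Quillon together hold 38% + 20% + 25% = 83% of Solent, so Niklas controls Solent.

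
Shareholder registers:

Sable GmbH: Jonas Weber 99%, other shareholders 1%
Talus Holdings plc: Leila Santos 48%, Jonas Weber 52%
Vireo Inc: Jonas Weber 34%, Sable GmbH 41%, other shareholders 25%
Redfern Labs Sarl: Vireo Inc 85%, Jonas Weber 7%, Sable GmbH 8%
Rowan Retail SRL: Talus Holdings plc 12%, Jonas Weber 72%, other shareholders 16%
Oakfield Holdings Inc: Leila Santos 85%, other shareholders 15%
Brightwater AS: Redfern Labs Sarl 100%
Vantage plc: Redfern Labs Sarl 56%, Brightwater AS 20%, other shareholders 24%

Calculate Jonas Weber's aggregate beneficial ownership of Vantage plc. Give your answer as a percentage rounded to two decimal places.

59.52%

Jonas reaches Vantage along 8 paths.
Via Vireo → Redfern: 34% × 85% × 56% = 16.184%.
Via Sable → Vireo → Redfern: 99% × 41% × 85% × 56% = 19.32084%.
Via Redfern: 7% × 56% = 3.92%.
Via Sable → Redfern: 99% × 8% × 56% = 4.4352%.
Via Vireo → Redfern → Brightwater: 34% × 85% × 100% × 20% = 5.78%.
Via Sable → Vireo → Redfern → Brightwater: 99% × 41% × 85% × 100% × 20% = 6.9003%.
Via Redfern → Brightwater: 7% × 100% × 20% = 1.4%.
Via Sable → Redfern → Brightwater: 99% × 8% × 100% × 20% = 1.584%.
Total: 16.184% + 19.32084% + 3.92% + 4.4352% + 5.78% + 6.9003% + 1.4% + 1.584% = 59.52434%.
Rounded: 59.52%.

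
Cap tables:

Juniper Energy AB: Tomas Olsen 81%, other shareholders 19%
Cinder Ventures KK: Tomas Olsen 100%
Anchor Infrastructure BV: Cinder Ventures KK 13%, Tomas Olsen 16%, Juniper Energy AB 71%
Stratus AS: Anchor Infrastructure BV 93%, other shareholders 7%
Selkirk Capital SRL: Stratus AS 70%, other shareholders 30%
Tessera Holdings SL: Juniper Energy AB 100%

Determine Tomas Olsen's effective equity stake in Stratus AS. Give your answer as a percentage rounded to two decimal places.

80.45%

Tomas reaches Stratus along 3 paths.
Via Cinder → Anchor: 100% × 13% × 93% = 12.09%.
Via Anchor: 16% × 93% = 14.88%.
Via Juniper → Anchor: 81% × 71% × 93% = 53.4843%.
Total: 12.09% + 14.88% + 53.4843% = 80.4543%.
Rounded: 80.45%.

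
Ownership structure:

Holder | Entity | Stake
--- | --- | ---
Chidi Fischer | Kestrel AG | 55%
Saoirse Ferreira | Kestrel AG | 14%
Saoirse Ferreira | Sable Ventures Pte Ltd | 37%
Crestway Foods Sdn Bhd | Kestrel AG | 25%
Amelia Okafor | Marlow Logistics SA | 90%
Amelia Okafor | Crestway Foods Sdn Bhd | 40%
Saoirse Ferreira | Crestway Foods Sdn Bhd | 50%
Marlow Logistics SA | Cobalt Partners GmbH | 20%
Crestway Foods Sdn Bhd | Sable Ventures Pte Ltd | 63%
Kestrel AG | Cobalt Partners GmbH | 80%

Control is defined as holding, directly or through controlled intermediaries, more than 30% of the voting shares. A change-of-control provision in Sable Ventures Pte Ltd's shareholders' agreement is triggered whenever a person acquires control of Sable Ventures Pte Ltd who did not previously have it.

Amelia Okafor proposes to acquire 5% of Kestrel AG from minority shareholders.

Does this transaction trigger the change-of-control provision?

The purchase changes only Amelia's holdings, so Amelia is the only person who could newly come to control Sable.
Amelia holds 40% of Crestway, so Amelia controls Crestway.
Crestway holds 63% of Sable, so Amelia controls Sable.
So Amelia already controls Sable before the transaction.
After the purchase, Amelia holds 5% of Kestrel directly.
Amelia controlled Sable already, so this is not a new person acquiring control; every other person's position is unchanged or reduced.
No new person acquires control, so the clause is not triggered.

No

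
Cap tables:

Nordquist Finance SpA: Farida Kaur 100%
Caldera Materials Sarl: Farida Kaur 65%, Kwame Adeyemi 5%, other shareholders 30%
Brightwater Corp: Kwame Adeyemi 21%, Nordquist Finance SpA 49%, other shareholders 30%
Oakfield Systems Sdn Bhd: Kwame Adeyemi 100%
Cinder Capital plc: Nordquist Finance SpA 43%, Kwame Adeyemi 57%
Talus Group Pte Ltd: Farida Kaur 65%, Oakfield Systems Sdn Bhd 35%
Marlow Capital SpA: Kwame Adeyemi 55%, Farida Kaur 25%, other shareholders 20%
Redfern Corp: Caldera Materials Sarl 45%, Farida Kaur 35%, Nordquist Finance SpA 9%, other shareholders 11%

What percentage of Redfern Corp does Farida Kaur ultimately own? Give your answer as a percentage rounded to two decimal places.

73.25%

Farida reaches Redfern along 3 paths.
Via Caldera: 65% × 45% = 29.25%.
Direct stake: 35% = 35%.
Via Nordquist: 100% × 9% = 9%.
Total: 29.25% + 35% + 9% = 73.25%.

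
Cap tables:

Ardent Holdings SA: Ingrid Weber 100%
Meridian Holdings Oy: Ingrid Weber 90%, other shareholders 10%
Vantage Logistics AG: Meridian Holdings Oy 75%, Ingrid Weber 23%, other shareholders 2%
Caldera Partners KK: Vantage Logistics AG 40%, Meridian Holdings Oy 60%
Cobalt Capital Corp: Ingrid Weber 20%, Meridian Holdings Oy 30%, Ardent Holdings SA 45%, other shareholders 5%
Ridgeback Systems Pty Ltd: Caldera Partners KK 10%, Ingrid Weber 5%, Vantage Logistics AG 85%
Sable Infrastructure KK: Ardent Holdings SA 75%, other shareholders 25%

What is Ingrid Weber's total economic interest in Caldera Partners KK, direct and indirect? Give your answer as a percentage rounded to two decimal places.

Ingrid reaches Caldera along 3 paths.
Via Meridian → Vantage: 90% × 75% × 40% = 27%.
Via Vantage: 23% × 40% = 9.2%.
Via Meridian: 90% × 60% = 54%.
Total: 27% + 9.2% + 54% = 90.2%.
Rounded: 90.20%.

90.20%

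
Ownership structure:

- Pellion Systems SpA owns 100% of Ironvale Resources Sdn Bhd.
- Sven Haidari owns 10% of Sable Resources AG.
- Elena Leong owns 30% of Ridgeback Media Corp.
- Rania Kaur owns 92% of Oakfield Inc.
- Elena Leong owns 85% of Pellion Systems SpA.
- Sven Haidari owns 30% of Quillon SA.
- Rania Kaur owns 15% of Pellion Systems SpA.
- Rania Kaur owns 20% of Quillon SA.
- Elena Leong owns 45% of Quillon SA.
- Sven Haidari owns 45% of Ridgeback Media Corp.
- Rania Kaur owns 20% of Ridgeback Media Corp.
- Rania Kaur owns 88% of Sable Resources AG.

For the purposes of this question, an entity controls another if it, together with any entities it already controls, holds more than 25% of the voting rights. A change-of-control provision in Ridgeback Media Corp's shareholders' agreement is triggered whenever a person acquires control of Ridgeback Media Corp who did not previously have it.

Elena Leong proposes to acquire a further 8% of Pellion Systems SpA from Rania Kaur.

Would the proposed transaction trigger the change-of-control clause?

The purchase adds only to Elena's holdings (Rania's stake shrinks), so Elena is the only person who could newly come to control Ridgeback.
Elena holds 30% of Ridgeback, so Elena controls Ridgeback.
So Elena already controls Ridgeback before the transaction.
After the purchase, Elena's direct stake in Pellion rises to 85% + 8% = 93%, and Rania's stake falls to 7%.
Elena controlled Ridgeback already, so this is not a new person acquiring control; every other person's position is unchanged or reduced.
No new person acquires control, so the clause is not triggered.

No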